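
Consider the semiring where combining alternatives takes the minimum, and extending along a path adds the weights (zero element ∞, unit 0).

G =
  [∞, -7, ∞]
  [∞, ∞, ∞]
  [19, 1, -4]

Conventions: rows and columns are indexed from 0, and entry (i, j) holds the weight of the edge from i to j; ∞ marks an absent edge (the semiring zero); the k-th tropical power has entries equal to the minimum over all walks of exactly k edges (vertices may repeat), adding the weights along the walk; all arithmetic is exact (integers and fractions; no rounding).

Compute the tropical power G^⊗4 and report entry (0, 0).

G^⊗2:
  [∞, ∞, ∞]
  [∞, ∞, ∞]
  [15, -3, -8]
G^⊗3:
  [∞, ∞, ∞]
  [∞, ∞, ∞]
  [11, -7, -12]
G^⊗4:
  [∞, ∞, ∞]
  [∞, ∞, ∞]
  [7, -11, -16]
Key observation: no walk of exactly 4 edges connects these vertices, so the entry is the semiring zero.
Answer: (G^⊗4)[0][0] = ∞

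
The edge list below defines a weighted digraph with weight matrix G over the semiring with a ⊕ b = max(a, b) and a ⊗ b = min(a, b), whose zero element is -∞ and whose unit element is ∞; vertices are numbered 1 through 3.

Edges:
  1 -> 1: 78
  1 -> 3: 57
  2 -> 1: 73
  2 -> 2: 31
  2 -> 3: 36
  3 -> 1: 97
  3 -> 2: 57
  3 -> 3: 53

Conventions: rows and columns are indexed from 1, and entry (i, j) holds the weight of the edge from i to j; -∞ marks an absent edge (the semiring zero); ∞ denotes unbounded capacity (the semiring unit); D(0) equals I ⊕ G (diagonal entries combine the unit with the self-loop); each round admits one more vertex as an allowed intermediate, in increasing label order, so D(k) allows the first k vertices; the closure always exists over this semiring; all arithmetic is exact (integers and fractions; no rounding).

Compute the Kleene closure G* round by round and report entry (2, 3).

D(0):
  [∞, -∞, 57]
  [73, ∞, 36]
  [97, 57, ∞]
D(1):
  [∞, -∞, 57]
  [73, ∞, 57]
  [97, 57, ∞]
D(2):
  [∞, -∞, 57]
  [73, ∞, 57]
  [97, 57, ∞]
D(3):
  [∞, 57, 57]
  [73, ∞, 57]
  [97, 57, ∞]
Answer: G*[2][3] = 57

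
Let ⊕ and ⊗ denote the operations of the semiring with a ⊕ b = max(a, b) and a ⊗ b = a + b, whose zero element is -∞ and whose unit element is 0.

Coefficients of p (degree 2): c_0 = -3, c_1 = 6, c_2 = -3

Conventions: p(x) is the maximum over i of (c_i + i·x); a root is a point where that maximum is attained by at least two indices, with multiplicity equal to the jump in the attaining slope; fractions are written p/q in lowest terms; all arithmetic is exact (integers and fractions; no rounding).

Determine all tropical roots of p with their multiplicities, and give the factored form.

hull edge (i=0, c=-3) to (i=1, c=6): slope 9, span 1
hull edge (i=1, c=6) to (i=2, c=-3): slope -9, span 1
Factored form: p(x) = -3 ⊗ (x ⊕ (-9)) ⊗ (x ⊕ 9)
Answer: roots = -9 (mult 1), 9 (mult 1)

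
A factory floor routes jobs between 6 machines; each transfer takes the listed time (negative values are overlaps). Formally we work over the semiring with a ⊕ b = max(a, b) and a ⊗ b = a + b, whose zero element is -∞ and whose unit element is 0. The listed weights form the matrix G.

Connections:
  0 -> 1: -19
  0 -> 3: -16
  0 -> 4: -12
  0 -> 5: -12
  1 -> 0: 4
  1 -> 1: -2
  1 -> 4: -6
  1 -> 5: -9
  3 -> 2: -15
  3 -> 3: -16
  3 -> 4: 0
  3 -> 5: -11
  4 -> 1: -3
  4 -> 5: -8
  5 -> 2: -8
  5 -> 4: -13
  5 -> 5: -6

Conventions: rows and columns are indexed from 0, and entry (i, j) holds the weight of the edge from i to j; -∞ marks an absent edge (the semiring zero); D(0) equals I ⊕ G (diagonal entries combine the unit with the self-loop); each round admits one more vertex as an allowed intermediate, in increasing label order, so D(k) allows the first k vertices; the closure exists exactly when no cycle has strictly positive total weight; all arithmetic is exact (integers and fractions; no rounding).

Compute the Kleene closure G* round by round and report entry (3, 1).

D(0):
  [0, -19, -∞, -16, -12, -12]
  [4, 0, -∞, -∞, -6, -9]
  [-∞, -∞, 0, -∞, -∞, -∞]
  [-∞, -∞, -15, 0, 0, -11]
  [-∞, -3, -∞, -∞, 0, -8]
  [-∞, -∞, -8, -∞, -13, 0]
D(1):
  [0, -19, -∞, -16, -12, -12]
  [4, 0, -∞, -12, -6, -8]
  [-∞, -∞, 0, -∞, -∞, -∞]
  [-∞, -∞, -15, 0, 0, -11]
  [-∞, -3, -∞, -∞, 0, -8]
  [-∞, -∞, -8, -∞, -13, 0]
D(2):
  [0, -19, -∞, -16, -12, -12]
  [4, 0, -∞, -12, -6, -8]
  [-∞, -∞, 0, -∞, -∞, -∞]
  [-∞, -∞, -15, 0, 0, -11]
  [1, -3, -∞, -15, 0, -8]
  [-∞, -∞, -8, -∞, -13, 0]
D(3):
  [0, -19, -∞, -16, -12, -12]
  [4, 0, -∞, -12, -6, -8]
  [-∞, -∞, 0, -∞, -∞, -∞]
  [-∞, -∞, -15, 0, 0, -11]
  [1, -3, -∞, -15, 0, -8]
  [-∞, -∞, -8, -∞, -13, 0]
D(4):
  [0, -19, -31, -16, -12, -12]
  [4, 0, -27, -12, -6, -8]
  [-∞, -∞, 0, -∞, -∞, -∞]
  [-∞, -∞, -15, 0, 0, -11]
  [1, -3, -30, -15, 0, -8]
  [-∞, -∞, -8, -∞, -13, 0]
D(5):
  [0, -15, -31, -16, -12, -12]
  [4, 0, -27, -12, -6, -8]
  [-∞, -∞, 0, -∞, -∞, -∞]
  [1, -3, -15, 0, 0, -8]
  [1, -3, -30, -15, 0, -8]
  [-12, -16, -8, -28, -13, 0]
D(6):
  [0, -15, -20, -16, -12, -12]
  [4, 0, -16, -12, -6, -8]
  [-∞, -∞, 0, -∞, -∞, -∞]
  [1, -3, -15, 0, 0, -8]
  [1, -3, -16, -15, 0, -8]
  [-12, -16, -8, -28, -13, 0]
Answer: G*[3][1] = -3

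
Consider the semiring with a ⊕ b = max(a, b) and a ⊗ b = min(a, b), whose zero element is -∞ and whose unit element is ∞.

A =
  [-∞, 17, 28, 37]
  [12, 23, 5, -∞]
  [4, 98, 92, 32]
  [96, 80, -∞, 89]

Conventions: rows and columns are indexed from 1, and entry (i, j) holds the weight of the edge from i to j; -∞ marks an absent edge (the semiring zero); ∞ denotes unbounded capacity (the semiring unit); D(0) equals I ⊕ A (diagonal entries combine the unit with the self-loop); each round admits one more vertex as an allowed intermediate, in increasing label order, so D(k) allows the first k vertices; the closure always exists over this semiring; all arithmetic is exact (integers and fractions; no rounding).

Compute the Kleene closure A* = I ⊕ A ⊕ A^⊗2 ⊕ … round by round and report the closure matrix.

D(0):
  [∞, 17, 28, 37]
  [12, ∞, 5, -∞]
  [4, 98, ∞, 32]
  [96, 80, -∞, ∞]
D(1):
  [∞, 17, 28, 37]
  [12, ∞, 12, 12]
  [4, 98, ∞, 32]
  [96, 80, 28, ∞]
D(2):
  [∞, 17, 28, 37]
  [12, ∞, 12, 12]
  [12, 98, ∞, 32]
  [96, 80, 28, ∞]
D(3):
  [∞, 28, 28, 37]
  [12, ∞, 12, 12]
  [12, 98, ∞, 32]
  [96, 80, 28, ∞]
D(4):
  [∞, 37, 28, 37]
  [12, ∞, 12, 12]
  [32, 98, ∞, 32]
  [96, 80, 28, ∞]
Answer: A* = [[∞, 37, 28, 37], [12, ∞, 12, 12], [32, 98, ∞, 32], [96, 80, 28, ∞]]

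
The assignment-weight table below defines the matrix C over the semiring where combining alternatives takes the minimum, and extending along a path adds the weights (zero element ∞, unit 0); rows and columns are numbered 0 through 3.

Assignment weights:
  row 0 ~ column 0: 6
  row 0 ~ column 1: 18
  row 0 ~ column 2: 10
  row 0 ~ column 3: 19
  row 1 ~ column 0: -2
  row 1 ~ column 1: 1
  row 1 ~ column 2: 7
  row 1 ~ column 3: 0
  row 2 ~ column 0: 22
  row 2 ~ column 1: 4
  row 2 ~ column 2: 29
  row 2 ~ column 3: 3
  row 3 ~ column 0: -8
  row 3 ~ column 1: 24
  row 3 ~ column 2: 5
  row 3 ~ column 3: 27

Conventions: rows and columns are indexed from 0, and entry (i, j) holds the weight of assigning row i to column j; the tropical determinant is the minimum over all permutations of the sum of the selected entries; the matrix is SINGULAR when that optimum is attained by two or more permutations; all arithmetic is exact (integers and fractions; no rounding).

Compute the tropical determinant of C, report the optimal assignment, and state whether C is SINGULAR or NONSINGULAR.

σ = (0, 1, 2, 3): 6 + 1 + 29 + 27 = 63
σ = (0, 1, 3, 2): 6 + 1 + 3 + 5 = 15
σ = (0, 2, 1, 3): 6 + 7 + 4 + 27 = 44
σ = (0, 2, 3, 1): 6 + 7 + 3 + 24 = 40
σ = (0, 3, 1, 2): 6 + 0 + 4 + 5 = 15
σ = (0, 3, 2, 1): 6 + 0 + 29 + 24 = 59
σ = (1, 0, 2, 3): 18 + (-2) + 29 + 27 = 72
σ = (1, 0, 3, 2): 18 + (-2) + 3 + 5 = 24
σ = (1, 2, 0, 3): 18 + 7 + 22 + 27 = 74
σ = (1, 2, 3, 0): 18 + 7 + 3 + (-8) = 20
σ = (1, 3, 0, 2): 18 + 0 + 22 + 5 = 45
σ = (1, 3, 2, 0): 18 + 0 + 29 + (-8) = 39
σ = (2, 0, 1, 3): 10 + (-2) + 4 + 27 = 39
σ = (2, 0, 3, 1): 10 + (-2) + 3 + 24 = 35
σ = (2, 1, 0, 3): 10 + 1 + 22 + 27 = 60
σ = (2, 1, 3, 0): 10 + 1 + 3 + (-8) = 6
σ = (2, 3, 0, 1): 10 + 0 + 22 + 24 = 56
σ = (2, 3, 1, 0): 10 + 0 + 4 + (-8) = 6
σ = (3, 0, 1, 2): 19 + (-2) + 4 + 5 = 26
σ = (3, 0, 2, 1): 19 + (-2) + 29 + 24 = 70
σ = (3, 1, 0, 2): 19 + 1 + 22 + 5 = 47
σ = (3, 1, 2, 0): 19 + 1 + 29 + (-8) = 41
σ = (3, 2, 0, 1): 19 + 7 + 22 + 24 = 72
σ = (3, 2, 1, 0): 19 + 7 + 4 + (-8) = 22
Optimal value attained by: σ = (2, 1, 3, 0).
Answer: det⊕(C) = 6; verdict: SINGULAR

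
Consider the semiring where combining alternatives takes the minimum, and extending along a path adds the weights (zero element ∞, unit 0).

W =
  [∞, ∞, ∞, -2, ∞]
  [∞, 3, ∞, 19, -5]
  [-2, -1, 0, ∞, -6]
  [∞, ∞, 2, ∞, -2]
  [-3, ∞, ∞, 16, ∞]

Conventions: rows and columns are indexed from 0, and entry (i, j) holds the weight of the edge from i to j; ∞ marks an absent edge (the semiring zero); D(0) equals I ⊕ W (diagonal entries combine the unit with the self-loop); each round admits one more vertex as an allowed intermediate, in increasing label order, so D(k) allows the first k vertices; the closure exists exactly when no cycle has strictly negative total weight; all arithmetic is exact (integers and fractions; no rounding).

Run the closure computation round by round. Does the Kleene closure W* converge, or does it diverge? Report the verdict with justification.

D(0):
  [0, ∞, ∞, -2, ∞]
  [∞, 0, ∞, 19, -5]
  [-2, -1, 0, ∞, -6]
  [∞, ∞, 2, 0, -2]
  [-3, ∞, ∞, 16, 0]
D(1):
  [0, ∞, ∞, -2, ∞]
  [∞, 0, ∞, 19, -5]
  [-2, -1, 0, -4, -6]
  [∞, ∞, 2, 0, -2]
  [-3, ∞, ∞, -5, 0]
D(2):
  [0, ∞, ∞, -2, ∞]
  [∞, 0, ∞, 19, -5]
  [-2, -1, 0, -4, -6]
  [∞, ∞, 2, 0, -2]
  [-3, ∞, ∞, -5, 0]
Detection: at round 3, diagonal entry (3, 3) turns strictly negative.
Key observation: the cycle 3->2->0->3 has total weight 2 + (-2) + (-2), which is strictly negative.
Answer: DIVERGES — negative cycle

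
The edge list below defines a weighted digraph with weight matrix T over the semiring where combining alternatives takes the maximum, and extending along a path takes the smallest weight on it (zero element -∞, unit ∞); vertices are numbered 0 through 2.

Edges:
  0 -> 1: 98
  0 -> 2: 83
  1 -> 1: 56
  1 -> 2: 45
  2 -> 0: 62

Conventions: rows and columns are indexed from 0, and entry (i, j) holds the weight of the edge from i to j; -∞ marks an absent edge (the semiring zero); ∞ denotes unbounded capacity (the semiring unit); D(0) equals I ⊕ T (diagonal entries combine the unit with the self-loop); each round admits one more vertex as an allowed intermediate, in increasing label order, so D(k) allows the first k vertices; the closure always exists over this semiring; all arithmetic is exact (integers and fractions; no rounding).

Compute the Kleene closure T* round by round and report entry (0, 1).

D(0):
  [∞, 98, 83]
  [-∞, ∞, 45]
  [62, -∞, ∞]
D(1):
  [∞, 98, 83]
  [-∞, ∞, 45]
  [62, 62, ∞]
D(2):
  [∞, 98, 83]
  [-∞, ∞, 45]
  [62, 62, ∞]
D(3):
  [∞, 98, 83]
  [45, ∞, 45]
  [62, 62, ∞]
Answer: T*[0][1] = 98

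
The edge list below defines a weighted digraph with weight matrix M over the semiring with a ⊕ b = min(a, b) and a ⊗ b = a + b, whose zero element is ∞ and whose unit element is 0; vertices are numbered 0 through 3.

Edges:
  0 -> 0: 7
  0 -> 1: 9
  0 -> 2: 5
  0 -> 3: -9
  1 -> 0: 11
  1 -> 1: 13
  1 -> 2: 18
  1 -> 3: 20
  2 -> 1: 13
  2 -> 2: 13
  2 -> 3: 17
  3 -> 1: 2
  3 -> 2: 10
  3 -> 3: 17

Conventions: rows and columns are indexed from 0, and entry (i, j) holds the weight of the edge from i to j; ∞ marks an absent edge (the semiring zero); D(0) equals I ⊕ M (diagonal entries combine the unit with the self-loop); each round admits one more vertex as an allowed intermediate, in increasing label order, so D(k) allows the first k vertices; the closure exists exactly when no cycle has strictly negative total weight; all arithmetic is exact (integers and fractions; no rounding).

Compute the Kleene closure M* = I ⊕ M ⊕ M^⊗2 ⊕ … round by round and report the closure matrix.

D(0):
  [0, 9, 5, -9]
  [11, 0, 18, 20]
  [∞, 13, 0, 17]
  [∞, 2, 10, 0]
D(1):
  [0, 9, 5, -9]
  [11, 0, 16, 2]
  [∞, 13, 0, 17]
  [∞, 2, 10, 0]
D(2):
  [0, 9, 5, -9]
  [11, 0, 16, 2]
  [24, 13, 0, 15]
  [13, 2, 10, 0]
D(3):
  [0, 9, 5, -9]
  [11, 0, 16, 2]
  [24, 13, 0, 15]
  [13, 2, 10, 0]
D(4):
  [0, -7, 1, -9]
  [11, 0, 12, 2]
  [24, 13, 0, 15]
  [13, 2, 10, 0]
Answer: M* = [[0, -7, 1, -9], [11, 0, 12, 2], [24, 13, 0, 15], [13, 2, 10, 0]]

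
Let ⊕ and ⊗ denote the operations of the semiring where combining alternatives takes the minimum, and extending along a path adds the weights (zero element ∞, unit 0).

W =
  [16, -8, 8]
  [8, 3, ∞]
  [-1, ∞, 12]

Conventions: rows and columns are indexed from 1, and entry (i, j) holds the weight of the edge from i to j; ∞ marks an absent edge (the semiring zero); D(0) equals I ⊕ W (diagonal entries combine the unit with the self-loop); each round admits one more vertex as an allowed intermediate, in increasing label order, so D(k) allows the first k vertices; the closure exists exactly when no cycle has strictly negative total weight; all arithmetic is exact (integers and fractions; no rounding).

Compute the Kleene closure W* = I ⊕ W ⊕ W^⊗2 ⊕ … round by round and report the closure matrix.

D(0):
  [0, -8, 8]
  [8, 0, ∞]
  [-1, ∞, 0]
D(1):
  [0, -8, 8]
  [8, 0, 16]
  [-1, -9, 0]
D(2):
  [0, -8, 8]
  [8, 0, 16]
  [-1, -9, 0]
D(3):
  [0, -8, 8]
  [8, 0, 16]
  [-1, -9, 0]
Answer: W* = [[0, -8, 8], [8, 0, 16], [-1, -9, 0]]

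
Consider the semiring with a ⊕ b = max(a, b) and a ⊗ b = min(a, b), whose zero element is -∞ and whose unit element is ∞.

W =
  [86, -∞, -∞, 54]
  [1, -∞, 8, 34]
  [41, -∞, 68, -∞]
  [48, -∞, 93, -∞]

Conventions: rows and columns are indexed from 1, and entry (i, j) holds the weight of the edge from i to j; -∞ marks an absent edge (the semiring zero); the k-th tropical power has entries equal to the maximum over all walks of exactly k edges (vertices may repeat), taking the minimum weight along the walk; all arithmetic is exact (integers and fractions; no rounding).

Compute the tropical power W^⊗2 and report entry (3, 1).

W^⊗2:
  [86, -∞, 54, 54]
  [34, -∞, 34, 1]
  [41, -∞, 68, 41]
  [48, -∞, 68, 48]
Key observation: the optimum is the walk 3->1->1, with weight 41 min 86 = 41.
Optimal value attained by: walk 3->1->1.
Answer: (W^⊗2)[3][1] = 41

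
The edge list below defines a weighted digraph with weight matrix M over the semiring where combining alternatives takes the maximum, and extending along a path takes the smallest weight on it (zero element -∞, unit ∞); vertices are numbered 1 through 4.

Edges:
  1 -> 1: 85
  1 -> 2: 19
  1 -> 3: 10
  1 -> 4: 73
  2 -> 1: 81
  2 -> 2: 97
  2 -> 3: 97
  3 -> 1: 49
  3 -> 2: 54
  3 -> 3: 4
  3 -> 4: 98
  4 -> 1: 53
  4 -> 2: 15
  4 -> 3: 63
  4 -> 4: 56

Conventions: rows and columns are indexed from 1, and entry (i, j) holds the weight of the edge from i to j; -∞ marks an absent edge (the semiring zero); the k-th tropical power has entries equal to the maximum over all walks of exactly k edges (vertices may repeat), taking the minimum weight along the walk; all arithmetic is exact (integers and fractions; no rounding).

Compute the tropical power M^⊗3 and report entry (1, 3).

M^⊗2:
  [85, 19, 63, 73]
  [81, 97, 97, 97]
  [54, 54, 63, 56]
  [53, 54, 56, 63]
M^⊗3:
  [85, 54, 63, 73]
  [81, 97, 97, 97]
  [54, 54, 56, 63]
  [54, 54, 63, 56]
Key observation: the optimum is the walk 1->1->4->3, with weight 85 min 73 min 63 = 63.
Optimal value attained by: walk 1->1->4->3.
Answer: (M^⊗3)[1][3] = 63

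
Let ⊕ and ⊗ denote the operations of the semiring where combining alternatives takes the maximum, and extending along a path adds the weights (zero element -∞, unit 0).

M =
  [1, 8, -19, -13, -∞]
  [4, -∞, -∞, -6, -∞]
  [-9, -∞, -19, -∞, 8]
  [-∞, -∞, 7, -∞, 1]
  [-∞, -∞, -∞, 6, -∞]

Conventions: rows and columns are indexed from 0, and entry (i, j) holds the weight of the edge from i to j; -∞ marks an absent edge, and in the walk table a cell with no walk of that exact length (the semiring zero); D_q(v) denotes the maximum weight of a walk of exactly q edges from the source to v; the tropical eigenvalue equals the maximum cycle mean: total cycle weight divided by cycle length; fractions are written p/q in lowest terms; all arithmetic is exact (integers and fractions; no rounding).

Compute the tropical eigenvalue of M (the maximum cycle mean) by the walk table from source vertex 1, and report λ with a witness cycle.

q=0: [-∞, 0, -∞, -∞, -∞]
q=1: [4, -∞, -∞, -6, -∞]
q=2: [5, 12, 1, -9, -5]
q=3: [16, 13, -2, 6, 9]
q=4: [17, 24, 13, 15, 7]
q=5: [28, 25, 22, 18, 21]
Optimal cycle mean attained by: cycle 2->4->3->2, total 8 + 6 + 7, length 3.
Answer: λ = 7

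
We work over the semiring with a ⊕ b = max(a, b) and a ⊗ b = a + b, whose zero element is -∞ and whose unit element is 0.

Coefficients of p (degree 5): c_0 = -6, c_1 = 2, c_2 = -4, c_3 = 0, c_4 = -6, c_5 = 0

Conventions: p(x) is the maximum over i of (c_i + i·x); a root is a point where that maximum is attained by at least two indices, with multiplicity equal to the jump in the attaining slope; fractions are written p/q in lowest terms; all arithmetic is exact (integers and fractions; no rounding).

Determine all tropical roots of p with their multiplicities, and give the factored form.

hull edge (i=0, c=-6) to (i=1, c=2): slope 8, span 1
hull edge (i=1, c=2) to (i=5, c=0): slope -1/2, span 4
Factored form: p(x) = 0 ⊗ (x ⊕ (-8)) ⊗ (x ⊕ 1/2) ⊗ (x ⊕ 1/2) ⊗ (x ⊕ 1/2) ⊗ (x ⊕ 1/2)
Answer: roots = -8 (mult 1), 1/2 (mult 4)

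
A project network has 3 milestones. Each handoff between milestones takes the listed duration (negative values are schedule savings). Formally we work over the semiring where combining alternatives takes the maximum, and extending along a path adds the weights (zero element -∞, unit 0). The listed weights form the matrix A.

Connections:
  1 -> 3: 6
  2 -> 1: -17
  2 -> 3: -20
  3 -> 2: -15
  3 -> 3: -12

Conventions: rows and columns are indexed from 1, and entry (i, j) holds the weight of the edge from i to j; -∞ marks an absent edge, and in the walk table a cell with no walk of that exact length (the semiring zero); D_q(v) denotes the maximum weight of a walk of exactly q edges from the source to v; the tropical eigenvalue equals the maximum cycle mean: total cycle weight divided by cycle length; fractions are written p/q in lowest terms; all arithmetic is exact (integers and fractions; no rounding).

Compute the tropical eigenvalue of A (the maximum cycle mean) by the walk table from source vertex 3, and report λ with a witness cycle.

q=0: [-∞, -∞, 0]
q=1: [-∞, -15, -12]
q=2: [-32, -27, -24]
q=3: [-44, -39, -26]
Optimal cycle mean attained by: cycle 1->3->2->1, total 6 + (-15) + (-17), length 3.
Answer: λ = -26/3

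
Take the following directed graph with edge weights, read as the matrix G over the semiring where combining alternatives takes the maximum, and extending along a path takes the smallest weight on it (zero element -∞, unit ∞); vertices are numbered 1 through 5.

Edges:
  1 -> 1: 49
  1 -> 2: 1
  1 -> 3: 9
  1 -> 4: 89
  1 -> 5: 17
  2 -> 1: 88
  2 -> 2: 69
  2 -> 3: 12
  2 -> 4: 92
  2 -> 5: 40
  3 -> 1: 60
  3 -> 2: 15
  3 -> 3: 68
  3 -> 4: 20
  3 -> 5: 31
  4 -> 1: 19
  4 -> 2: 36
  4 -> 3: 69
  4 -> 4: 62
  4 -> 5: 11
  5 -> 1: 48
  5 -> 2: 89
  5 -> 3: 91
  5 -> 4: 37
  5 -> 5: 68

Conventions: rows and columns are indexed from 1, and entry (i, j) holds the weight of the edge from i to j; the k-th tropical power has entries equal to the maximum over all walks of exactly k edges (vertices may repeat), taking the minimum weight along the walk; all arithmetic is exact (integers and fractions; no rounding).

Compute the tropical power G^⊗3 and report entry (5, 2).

G^⊗2:
  [49, 36, 69, 62, 17]
  [69, 69, 69, 88, 40]
  [60, 31, 68, 60, 31]
  [60, 36, 68, 62, 36]
  [88, 69, 68, 89, 68]
G^⊗3:
  [60, 36, 68, 62, 36]
  [69, 69, 69, 69, 40]
  [60, 36, 68, 60, 31]
  [60, 36, 68, 62, 36]
  [69, 69, 69, 88, 68]
Key observation: the optimum is the walk 5->2->2->2, with weight 89 min 69 min 69 = 69.
Optimal value attained by: walk 5->2->2->2.
Answer: (G^⊗3)[5][2] = 69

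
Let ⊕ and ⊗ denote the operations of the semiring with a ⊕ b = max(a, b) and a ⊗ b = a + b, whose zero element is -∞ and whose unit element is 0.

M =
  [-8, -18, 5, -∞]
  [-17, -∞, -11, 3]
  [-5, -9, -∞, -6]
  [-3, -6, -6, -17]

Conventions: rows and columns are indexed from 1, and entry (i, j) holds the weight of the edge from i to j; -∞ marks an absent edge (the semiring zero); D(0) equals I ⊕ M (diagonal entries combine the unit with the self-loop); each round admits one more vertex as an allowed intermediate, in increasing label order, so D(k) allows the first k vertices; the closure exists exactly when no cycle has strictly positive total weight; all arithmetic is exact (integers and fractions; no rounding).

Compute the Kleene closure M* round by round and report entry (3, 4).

D(0):
  [0, -18, 5, -∞]
  [-17, 0, -11, 3]
  [-5, -9, 0, -6]
  [-3, -6, -6, 0]
D(1):
  [0, -18, 5, -∞]
  [-17, 0, -11, 3]
  [-5, -9, 0, -6]
  [-3, -6, 2, 0]
D(2):
  [0, -18, 5, -15]
  [-17, 0, -11, 3]
  [-5, -9, 0, -6]
  [-3, -6, 2, 0]
D(3):
  [0, -4, 5, -1]
  [-16, 0, -11, 3]
  [-5, -9, 0, -6]
  [-3, -6, 2, 0]
D(4):
  [0, -4, 5, -1]
  [0, 0, 5, 3]
  [-5, -9, 0, -6]
  [-3, -6, 2, 0]
Answer: M*[3][4] = -6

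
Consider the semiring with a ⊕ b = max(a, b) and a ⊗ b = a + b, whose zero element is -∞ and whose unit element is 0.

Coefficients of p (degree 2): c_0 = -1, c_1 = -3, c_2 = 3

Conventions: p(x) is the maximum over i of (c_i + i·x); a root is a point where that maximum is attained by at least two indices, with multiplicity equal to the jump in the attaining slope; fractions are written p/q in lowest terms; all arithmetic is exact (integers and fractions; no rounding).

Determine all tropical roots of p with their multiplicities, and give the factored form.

hull edge (i=0, c=-1) to (i=2, c=3): slope 2, span 2
Factored form: p(x) = 3 ⊗ (x ⊕ (-2)) ⊗ (x ⊕ (-2))
Answer: roots = -2 (mult 2)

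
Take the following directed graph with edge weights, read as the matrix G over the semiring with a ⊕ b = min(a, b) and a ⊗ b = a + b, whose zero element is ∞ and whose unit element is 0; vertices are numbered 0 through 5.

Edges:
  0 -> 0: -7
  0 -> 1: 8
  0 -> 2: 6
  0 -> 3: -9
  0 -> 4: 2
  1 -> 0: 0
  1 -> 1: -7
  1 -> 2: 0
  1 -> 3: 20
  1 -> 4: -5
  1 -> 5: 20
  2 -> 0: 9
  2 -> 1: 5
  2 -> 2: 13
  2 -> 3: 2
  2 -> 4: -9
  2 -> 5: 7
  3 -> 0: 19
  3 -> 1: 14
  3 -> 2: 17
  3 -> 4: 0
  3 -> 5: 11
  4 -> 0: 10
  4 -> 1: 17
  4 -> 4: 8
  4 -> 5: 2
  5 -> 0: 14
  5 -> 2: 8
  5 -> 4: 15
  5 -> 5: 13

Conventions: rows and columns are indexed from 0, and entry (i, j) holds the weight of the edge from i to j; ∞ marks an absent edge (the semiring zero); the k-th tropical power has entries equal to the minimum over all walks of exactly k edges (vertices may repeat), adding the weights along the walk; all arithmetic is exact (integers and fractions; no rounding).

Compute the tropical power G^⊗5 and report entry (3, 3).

G^⊗2:
  [-14, 1, -1, -16, -9, 2]
  [-7, -14, -7, -9, -12, -3]
  [1, -2, 5, 0, -1, -7]
  [10, 7, 14, 10, 8, 2]
  [3, 10, 10, 1, 12, 10]
  [7, 13, 20, 5, -1, 15]
G^⊗3:
  [-21, -6, -8, -23, -16, -7]
  [-14, -21, -14, -16, -19, -10]
  [-6, -9, -2, -8, -7, 1]
  [3, 0, 7, 1, 2, 10]
  [-4, 3, 9, -6, 1, 12]
  [0, 6, 13, -2, 5, 1]
G^⊗4:
  [-28, -13, -15, -30, -23, -14]
  [-21, -28, -21, -23, -26, -17]
  [-13, -16, -9, -15, -14, -5]
  [-4, -7, 0, -6, -5, 4]
  [-11, -4, 2, -13, -6, 3]
  [-7, -1, 6, -9, -2, 7]
G^⊗5:
  [-35, -20, -22, -37, -30, -21]
  [-28, -35, -28, -30, -33, -24]
  [-20, -23, -16, -22, -21, -12]
  [-11, -14, -7, -13, -12, -3]
  [-18, -11, -5, -20, -13, -4]
  [-14, -8, -1, -16, -9, 0]
Key observation: the optimum is the walk 3->4->0->0->0->3, with weight 0 + 10 + (-7) + (-7) + (-9) = -13.
Optimal value attained by: walk 3->4->0->0->0->3.
Answer: (G^⊗5)[3][3] = -13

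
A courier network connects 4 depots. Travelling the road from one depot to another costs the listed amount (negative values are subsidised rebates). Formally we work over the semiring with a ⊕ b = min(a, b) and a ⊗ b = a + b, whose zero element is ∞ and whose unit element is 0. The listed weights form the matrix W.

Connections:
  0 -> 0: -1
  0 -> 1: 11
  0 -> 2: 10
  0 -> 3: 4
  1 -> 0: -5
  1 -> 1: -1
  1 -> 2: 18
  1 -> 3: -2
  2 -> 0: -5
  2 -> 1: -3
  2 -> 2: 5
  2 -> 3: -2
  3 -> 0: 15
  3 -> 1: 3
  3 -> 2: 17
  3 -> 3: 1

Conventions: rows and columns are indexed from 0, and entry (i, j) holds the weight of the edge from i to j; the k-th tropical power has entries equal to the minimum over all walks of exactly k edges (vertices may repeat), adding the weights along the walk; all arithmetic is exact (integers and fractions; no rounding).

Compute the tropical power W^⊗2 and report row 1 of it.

W^⊗2:
  [-2, 7, 9, 3]
  [-6, -2, 5, -3]
  [-8, -4, 5, -5]
  [-2, 2, 18, 1]
Answer: row 1 of W^⊗2 = [-6, -2, 5, -3]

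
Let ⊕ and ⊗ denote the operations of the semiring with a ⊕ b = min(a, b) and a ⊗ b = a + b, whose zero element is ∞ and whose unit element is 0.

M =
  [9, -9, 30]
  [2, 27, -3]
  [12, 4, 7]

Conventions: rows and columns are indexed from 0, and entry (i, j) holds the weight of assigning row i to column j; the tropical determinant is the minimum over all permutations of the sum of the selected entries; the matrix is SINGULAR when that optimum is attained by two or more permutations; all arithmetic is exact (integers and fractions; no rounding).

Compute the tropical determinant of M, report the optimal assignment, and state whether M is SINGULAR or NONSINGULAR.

σ = (0, 1, 2): 9 + 27 + 7 = 43
σ = (0, 2, 1): 9 + (-3) + 4 = 10
σ = (1, 0, 2): (-9) + 2 + 7 = 0
σ = (1, 2, 0): (-9) + (-3) + 12 = 0
σ = (2, 0, 1): 30 + 2 + 4 = 36
σ = (2, 1, 0): 30 + 27 + 12 = 69
Optimal value attained by: σ = (1, 0, 2).
Answer: det⊕(M) = 0; verdict: SINGULAR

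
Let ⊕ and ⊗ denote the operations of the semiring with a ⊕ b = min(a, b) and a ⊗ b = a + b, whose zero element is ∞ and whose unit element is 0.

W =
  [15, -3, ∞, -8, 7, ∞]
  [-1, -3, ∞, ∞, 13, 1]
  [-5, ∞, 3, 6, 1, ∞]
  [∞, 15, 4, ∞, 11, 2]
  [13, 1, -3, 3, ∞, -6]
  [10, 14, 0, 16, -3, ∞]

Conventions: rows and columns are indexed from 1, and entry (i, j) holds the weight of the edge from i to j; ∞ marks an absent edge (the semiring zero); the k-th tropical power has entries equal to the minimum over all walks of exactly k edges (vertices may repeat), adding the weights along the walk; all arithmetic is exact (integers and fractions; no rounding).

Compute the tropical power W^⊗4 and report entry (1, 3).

W^⊗2:
  [-4, -6, -4, 7, 3, -6]
  [-4, -6, 1, -9, -2, -2]
  [-2, -8, -2, -13, 2, -5]
  [-1, 12, 2, 10, -1, 5]
  [-8, -2, -6, 3, -9, 2]
  [-5, -2, -6, 0, 1, -9]
W^⊗3:
  [-9, -9, -6, -12, -9, -5]
  [-7, -9, -5, -12, -5, -8]
  [-9, -11, -9, -10, -8, -11]
  [-3, -4, -4, -9, 2, -7]
  [-11, -11, -12, -16, -5, -15]
  [-11, -8, -9, -13, -12, -5]
W^⊗4:
  [-11, -12, -12, -17, -8, -15]
  [-10, -12, -8, -15, -11, -11]
  [-14, -14, -11, -17, -14, -14]
  [-9, -7, -7, -11, -10, -7]
  [-17, -14, -15, -19, -18, -14]
  [-14, -14, -15, -19, -8, -18]
Key observation: the optimum is the walk 1->4->6->5->3, with weight (-8) + 2 + (-3) + (-3) = -12.
Optimal value attained by: walk 1->4->6->5->3.
Answer: (W^⊗4)[1][3] = -12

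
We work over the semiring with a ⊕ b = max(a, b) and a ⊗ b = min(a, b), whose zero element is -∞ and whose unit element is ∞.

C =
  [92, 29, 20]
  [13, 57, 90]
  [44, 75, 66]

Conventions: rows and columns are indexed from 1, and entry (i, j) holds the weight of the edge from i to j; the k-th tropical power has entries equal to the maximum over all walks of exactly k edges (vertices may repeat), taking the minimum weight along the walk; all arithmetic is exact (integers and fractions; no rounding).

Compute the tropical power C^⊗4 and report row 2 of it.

C^⊗2:
  [92, 29, 29]
  [44, 75, 66]
  [44, 66, 75]
C^⊗3:
  [92, 29, 29]
  [44, 66, 75]
  [44, 75, 66]
C^⊗4:
  [92, 29, 29]
  [44, 75, 66]
  [44, 66, 75]
Answer: row 2 of C^⊗4 = [44, 75, 66]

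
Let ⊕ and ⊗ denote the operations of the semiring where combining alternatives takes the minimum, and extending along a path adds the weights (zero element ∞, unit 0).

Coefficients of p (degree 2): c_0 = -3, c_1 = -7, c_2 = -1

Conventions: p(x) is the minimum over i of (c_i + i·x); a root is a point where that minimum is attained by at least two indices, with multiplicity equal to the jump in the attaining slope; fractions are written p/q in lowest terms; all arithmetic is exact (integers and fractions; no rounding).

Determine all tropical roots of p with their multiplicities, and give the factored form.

hull edge (i=0, c=-3) to (i=1, c=-7): slope -4, span 1
hull edge (i=1, c=-7) to (i=2, c=-1): slope 6, span 1
Factored form: p(x) = -1 ⊗ (x ⊕ (-6)) ⊗ (x ⊕ 4)
Answer: roots = -6 (mult 1), 4 (mult 1)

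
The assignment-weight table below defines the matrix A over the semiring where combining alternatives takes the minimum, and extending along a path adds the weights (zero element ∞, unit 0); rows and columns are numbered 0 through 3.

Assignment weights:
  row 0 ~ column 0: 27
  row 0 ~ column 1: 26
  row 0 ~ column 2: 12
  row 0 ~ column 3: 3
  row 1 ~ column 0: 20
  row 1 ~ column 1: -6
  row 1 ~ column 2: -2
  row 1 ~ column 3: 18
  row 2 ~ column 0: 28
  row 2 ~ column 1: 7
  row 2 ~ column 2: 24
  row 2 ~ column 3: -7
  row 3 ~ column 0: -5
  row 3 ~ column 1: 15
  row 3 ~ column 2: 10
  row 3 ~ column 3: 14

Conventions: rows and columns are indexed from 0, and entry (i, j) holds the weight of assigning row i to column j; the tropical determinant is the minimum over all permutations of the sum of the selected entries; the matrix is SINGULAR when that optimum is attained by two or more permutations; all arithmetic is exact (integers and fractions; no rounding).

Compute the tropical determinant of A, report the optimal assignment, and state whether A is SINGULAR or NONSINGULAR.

σ = (0, 1, 2, 3): 27 + (-6) + 24 + 14 = 59
σ = (0, 1, 3, 2): 27 + (-6) + (-7) + 10 = 24
σ = (0, 2, 1, 3): 27 + (-2) + 7 + 14 = 46
σ = (0, 2, 3, 1): 27 + (-2) + (-7) + 15 = 33
σ = (0, 3, 1, 2): 27 + 18 + 7 + 10 = 62
σ = (0, 3, 2, 1): 27 + 18 + 24 + 15 = 84
σ = (1, 0, 2, 3): 26 + 20 + 24 + 14 = 84
σ = (1, 0, 3, 2): 26 + 20 + (-7) + 10 = 49
σ = (1, 2, 0, 3): 26 + (-2) + 28 + 14 = 66
σ = (1, 2, 3, 0): 26 + (-2) + (-7) + (-5) = 12
σ = (1, 3, 0, 2): 26 + 18 + 28 + 10 = 82
σ = (1, 3, 2, 0): 26 + 18 + 24 + (-5) = 63
σ = (2, 0, 1, 3): 12 + 20 + 7 + 14 = 53
σ = (2, 0, 3, 1): 12 + 20 + (-7) + 15 = 40
σ = (2, 1, 0, 3): 12 + (-6) + 28 + 14 = 48
σ = (2, 1, 3, 0): 12 + (-6) + (-7) + (-5) = -6
σ = (2, 3, 0, 1): 12 + 18 + 28 + 15 = 73
σ = (2, 3, 1, 0): 12 + 18 + 7 + (-5) = 32
σ = (3, 0, 1, 2): 3 + 20 + 7 + 10 = 40
σ = (3, 0, 2, 1): 3 + 20 + 24 + 15 = 62
σ = (3, 1, 0, 2): 3 + (-6) + 28 + 10 = 35
σ = (3, 1, 2, 0): 3 + (-6) + 24 + (-5) = 16
σ = (3, 2, 0, 1): 3 + (-2) + 28 + 15 = 44
σ = (3, 2, 1, 0): 3 + (-2) + 7 + (-5) = 3
Optimal value attained by: σ = (2, 1, 3, 0).
Answer: det⊕(A) = -6; verdict: NONSINGULAR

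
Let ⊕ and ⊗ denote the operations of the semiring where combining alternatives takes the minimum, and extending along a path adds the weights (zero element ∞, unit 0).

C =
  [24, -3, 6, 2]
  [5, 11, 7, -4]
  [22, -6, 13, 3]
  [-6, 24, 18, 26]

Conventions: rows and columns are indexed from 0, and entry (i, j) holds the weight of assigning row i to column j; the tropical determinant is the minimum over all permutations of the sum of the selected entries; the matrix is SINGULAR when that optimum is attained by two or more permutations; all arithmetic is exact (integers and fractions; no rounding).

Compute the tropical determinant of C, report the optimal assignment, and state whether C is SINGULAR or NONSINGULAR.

σ = (0, 1, 2, 3): 24 + 11 + 13 + 26 = 74
σ = (0, 1, 3, 2): 24 + 11 + 3 + 18 = 56
σ = (0, 2, 1, 3): 24 + 7 + (-6) + 26 = 51
σ = (0, 2, 3, 1): 24 + 7 + 3 + 24 = 58
σ = (0, 3, 1, 2): 24 + (-4) + (-6) + 18 = 32
σ = (0, 3, 2, 1): 24 + (-4) + 13 + 24 = 57
σ = (1, 0, 2, 3): (-3) + 5 + 13 + 26 = 41
σ = (1, 0, 3, 2): (-3) + 5 + 3 + 18 = 23
σ = (1, 2, 0, 3): (-3) + 7 + 22 + 26 = 52
σ = (1, 2, 3, 0): (-3) + 7 + 3 + (-6) = 1
σ = (1, 3, 0, 2): (-3) + (-4) + 22 + 18 = 33
σ = (1, 3, 2, 0): (-3) + (-4) + 13 + (-6) = 0
σ = (2, 0, 1, 3): 6 + 5 + (-6) + 26 = 31
σ = (2, 0, 3, 1): 6 + 5 + 3 + 24 = 38
σ = (2, 1, 0, 3): 6 + 11 + 22 + 26 = 65
σ = (2, 1, 3, 0): 6 + 11 + 3 + (-6) = 14
σ = (2, 3, 0, 1): 6 + (-4) + 22 + 24 = 48
σ = (2, 3, 1, 0): 6 + (-4) + (-6) + (-6) = -10
σ = (3, 0, 1, 2): 2 + 5 + (-6) + 18 = 19
σ = (3, 0, 2, 1): 2 + 5 + 13 + 24 = 44
σ = (3, 1, 0, 2): 2 + 11 + 22 + 18 = 53
σ = (3, 1, 2, 0): 2 + 11 + 13 + (-6) = 20
σ = (3, 2, 0, 1): 2 + 7 + 22 + 24 = 55
σ = (3, 2, 1, 0): 2 + 7 + (-6) + (-6) = -3
Optimal value attained by: σ = (2, 3, 1, 0).
Answer: det⊕(C) = -10; verdict: NONSINGULAR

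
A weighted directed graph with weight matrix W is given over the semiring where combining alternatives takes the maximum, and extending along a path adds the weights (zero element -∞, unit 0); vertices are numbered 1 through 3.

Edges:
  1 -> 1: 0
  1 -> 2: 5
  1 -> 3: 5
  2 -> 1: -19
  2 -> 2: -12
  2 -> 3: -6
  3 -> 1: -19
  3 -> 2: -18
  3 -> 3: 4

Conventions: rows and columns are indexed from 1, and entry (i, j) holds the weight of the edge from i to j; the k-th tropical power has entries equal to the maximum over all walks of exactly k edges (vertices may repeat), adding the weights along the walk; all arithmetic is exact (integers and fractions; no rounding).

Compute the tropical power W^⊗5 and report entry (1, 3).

W^⊗2:
  [0, 5, 9]
  [-19, -14, -2]
  [-15, -14, 8]
W^⊗3:
  [0, 5, 13]
  [-19, -14, 2]
  [-11, -10, 12]
W^⊗4:
  [0, 5, 17]
  [-17, -14, 6]
  [-7, -6, 16]
W^⊗5:
  [0, 5, 21]
  [-13, -12, 10]
  [-3, -2, 20]
Key observation: the optimum is the walk 1->3->3->3->3->3, with weight 5 + 4 + 4 + 4 + 4 = 21.
Optimal value attained by: walk 1->3->3->3->3->3.
Answer: (W^⊗5)[1][3] = 21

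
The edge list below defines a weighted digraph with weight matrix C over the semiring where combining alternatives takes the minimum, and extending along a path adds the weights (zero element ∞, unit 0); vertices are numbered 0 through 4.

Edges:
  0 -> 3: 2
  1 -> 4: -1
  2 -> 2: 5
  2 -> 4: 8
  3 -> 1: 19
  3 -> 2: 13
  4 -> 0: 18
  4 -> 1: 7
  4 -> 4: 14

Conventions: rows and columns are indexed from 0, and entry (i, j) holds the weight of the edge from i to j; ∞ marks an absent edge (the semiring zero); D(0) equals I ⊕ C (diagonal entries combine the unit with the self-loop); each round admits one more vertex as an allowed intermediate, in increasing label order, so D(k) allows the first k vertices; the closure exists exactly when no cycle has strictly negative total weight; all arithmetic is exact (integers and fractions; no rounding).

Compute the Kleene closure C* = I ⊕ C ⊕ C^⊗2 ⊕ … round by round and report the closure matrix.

D(0):
  [0, ∞, ∞, 2, ∞]
  [∞, 0, ∞, ∞, -1]
  [∞, ∞, 0, ∞, 8]
  [∞, 19, 13, 0, ∞]
  [18, 7, ∞, ∞, 0]
D(1):
  [0, ∞, ∞, 2, ∞]
  [∞, 0, ∞, ∞, -1]
  [∞, ∞, 0, ∞, 8]
  [∞, 19, 13, 0, ∞]
  [18, 7, ∞, 20, 0]
D(2):
  [0, ∞, ∞, 2, ∞]
  [∞, 0, ∞, ∞, -1]
  [∞, ∞, 0, ∞, 8]
  [∞, 19, 13, 0, 18]
  [18, 7, ∞, 20, 0]
D(3):
  [0, ∞, ∞, 2, ∞]
  [∞, 0, ∞, ∞, -1]
  [∞, ∞, 0, ∞, 8]
  [∞, 19, 13, 0, 18]
  [18, 7, ∞, 20, 0]
D(4):
  [0, 21, 15, 2, 20]
  [∞, 0, ∞, ∞, -1]
  [∞, ∞, 0, ∞, 8]
  [∞, 19, 13, 0, 18]
  [18, 7, 33, 20, 0]
D(5):
  [0, 21, 15, 2, 20]
  [17, 0, 32, 19, -1]
  [26, 15, 0, 28, 8]
  [36, 19, 13, 0, 18]
  [18, 7, 33, 20, 0]
Answer: C* = [[0, 21, 15, 2, 20], [17, 0, 32, 19, -1], [26, 15, 0, 28, 8], [36, 19, 13, 0, 18], [18, 7, 33, 20, 0]]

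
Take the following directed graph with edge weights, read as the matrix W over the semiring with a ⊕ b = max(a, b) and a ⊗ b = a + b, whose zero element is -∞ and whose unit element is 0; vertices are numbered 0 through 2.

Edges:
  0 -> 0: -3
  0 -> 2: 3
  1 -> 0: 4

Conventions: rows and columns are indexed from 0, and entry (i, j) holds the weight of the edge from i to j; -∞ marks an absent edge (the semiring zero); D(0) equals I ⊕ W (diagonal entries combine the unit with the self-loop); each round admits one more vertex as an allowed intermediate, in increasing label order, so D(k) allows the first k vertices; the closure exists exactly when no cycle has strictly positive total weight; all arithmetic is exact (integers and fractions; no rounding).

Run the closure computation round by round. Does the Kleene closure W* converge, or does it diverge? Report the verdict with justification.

D(0):
  [0, -∞, 3]
  [4, 0, -∞]
  [-∞, -∞, 0]
D(1):
  [0, -∞, 3]
  [4, 0, 7]
  [-∞, -∞, 0]
D(2):
  [0, -∞, 3]
  [4, 0, 7]
  [-∞, -∞, 0]
D(3):
  [0, -∞, 3]
  [4, 0, 7]
  [-∞, -∞, 0]
Key observation: every diagonal entry stays at the unit through all rounds, so no improving cycle exists.
Answer: CONVERGES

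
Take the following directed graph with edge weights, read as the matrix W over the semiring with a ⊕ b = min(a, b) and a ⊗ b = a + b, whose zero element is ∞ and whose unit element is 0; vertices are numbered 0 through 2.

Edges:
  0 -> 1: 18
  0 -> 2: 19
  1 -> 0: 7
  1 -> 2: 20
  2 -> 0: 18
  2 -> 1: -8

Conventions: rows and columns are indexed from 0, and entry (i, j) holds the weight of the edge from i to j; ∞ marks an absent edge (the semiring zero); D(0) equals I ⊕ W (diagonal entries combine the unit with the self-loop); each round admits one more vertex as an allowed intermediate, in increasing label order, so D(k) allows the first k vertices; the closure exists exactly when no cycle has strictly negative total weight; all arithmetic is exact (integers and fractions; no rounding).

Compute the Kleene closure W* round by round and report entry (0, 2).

D(0):
  [0, 18, 19]
  [7, 0, 20]
  [18, -8, 0]
D(1):
  [0, 18, 19]
  [7, 0, 20]
  [18, -8, 0]
D(2):
  [0, 18, 19]
  [7, 0, 20]
  [-1, -8, 0]
D(3):
  [0, 11, 19]
  [7, 0, 20]
  [-1, -8, 0]
Answer: W*[0][2] = 19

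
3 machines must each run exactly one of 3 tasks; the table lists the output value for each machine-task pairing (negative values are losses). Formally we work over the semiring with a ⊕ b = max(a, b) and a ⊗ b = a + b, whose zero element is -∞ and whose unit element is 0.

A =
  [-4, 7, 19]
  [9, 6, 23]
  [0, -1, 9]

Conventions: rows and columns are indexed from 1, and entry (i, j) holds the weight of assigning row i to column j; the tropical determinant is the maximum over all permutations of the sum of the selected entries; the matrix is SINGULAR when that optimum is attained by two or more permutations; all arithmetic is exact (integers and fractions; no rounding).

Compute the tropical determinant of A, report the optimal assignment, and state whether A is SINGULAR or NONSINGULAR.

σ = (1, 2, 3): (-4) + 6 + 9 = 11
σ = (1, 3, 2): (-4) + 23 + (-1) = 18
σ = (2, 1, 3): 7 + 9 + 9 = 25
σ = (2, 3, 1): 7 + 23 + 0 = 30
σ = (3, 1, 2): 19 + 9 + (-1) = 27
σ = (3, 2, 1): 19 + 6 + 0 = 25
Optimal value attained by: σ = (2, 3, 1).
Answer: det⊕(A) = 30; verdict: NONSINGULAR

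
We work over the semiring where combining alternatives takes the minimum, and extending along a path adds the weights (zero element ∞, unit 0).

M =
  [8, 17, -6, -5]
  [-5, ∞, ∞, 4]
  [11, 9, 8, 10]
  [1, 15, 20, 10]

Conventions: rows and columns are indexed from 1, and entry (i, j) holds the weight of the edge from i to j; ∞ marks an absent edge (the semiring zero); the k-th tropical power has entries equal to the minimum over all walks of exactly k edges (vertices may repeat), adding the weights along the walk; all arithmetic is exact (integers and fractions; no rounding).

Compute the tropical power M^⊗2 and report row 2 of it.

M^⊗2:
  [-4, 3, 2, 3]
  [3, 12, -11, -10]
  [4, 17, 5, 6]
  [9, 18, -5, -4]
Answer: row 2 of M^⊗2 = [3, 12, -11, -10]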